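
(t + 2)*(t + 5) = t^2 + 7*t + 10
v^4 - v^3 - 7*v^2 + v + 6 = (v - 3)*(v - 1)*(v + 1)*(v + 2)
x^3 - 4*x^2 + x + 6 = (x - 3)*(x - 2)*(x + 1)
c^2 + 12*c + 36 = (c + 6)^2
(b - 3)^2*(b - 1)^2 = b^4 - 8*b^3 + 22*b^2 - 24*b + 9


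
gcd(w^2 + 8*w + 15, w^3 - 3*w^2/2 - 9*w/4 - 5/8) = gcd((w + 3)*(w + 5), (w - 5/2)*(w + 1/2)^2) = 1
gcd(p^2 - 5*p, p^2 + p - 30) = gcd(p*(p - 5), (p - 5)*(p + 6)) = p - 5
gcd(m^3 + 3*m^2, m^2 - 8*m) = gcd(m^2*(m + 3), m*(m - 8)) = m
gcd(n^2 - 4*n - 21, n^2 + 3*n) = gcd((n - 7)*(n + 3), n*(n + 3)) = n + 3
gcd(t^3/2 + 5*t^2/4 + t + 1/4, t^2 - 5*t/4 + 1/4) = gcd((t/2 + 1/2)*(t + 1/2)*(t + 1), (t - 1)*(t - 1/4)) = 1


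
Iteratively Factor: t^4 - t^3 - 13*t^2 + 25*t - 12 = (t - 1)*(t^3 - 13*t + 12) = (t - 3)*(t - 1)*(t^2 + 3*t - 4) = (t - 3)*(t - 1)^2*(t + 4)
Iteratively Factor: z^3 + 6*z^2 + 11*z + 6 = (z + 1)*(z^2 + 5*z + 6) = (z + 1)*(z + 2)*(z + 3)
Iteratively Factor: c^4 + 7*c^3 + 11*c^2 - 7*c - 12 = (c + 1)*(c^3 + 6*c^2 + 5*c - 12) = (c - 1)*(c + 1)*(c^2 + 7*c + 12) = (c - 1)*(c + 1)*(c + 3)*(c + 4)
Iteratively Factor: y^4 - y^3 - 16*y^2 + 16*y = (y + 4)*(y^3 - 5*y^2 + 4*y) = (y - 1)*(y + 4)*(y^2 - 4*y) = y*(y - 1)*(y + 4)*(y - 4)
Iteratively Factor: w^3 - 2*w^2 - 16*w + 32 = (w - 2)*(w^2 - 16) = (w - 4)*(w - 2)*(w + 4)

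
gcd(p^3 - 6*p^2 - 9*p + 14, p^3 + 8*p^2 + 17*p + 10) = p + 2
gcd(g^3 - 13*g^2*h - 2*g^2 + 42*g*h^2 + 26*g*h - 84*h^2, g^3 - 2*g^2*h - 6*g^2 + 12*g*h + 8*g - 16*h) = g - 2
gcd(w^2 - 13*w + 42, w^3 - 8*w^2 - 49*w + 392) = w - 7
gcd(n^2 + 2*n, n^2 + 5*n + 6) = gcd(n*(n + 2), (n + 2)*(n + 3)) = n + 2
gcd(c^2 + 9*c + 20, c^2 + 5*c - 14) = 1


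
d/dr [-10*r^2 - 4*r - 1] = -20*r - 4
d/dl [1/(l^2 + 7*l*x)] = (-2*l - 7*x)/(l^2*(l + 7*x)^2)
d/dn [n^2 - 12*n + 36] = 2*n - 12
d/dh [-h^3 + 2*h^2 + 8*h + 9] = -3*h^2 + 4*h + 8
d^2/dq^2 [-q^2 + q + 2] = -2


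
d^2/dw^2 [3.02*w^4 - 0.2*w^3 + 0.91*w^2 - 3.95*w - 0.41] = 36.24*w^2 - 1.2*w + 1.82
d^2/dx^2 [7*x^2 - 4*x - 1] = 14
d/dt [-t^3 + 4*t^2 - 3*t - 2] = -3*t^2 + 8*t - 3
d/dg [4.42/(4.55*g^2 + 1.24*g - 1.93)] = (-40.222*g - 5.4808)/(4.55*g^2 + 1.24*g - 1.93)^2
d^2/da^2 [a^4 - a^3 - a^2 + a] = 12*a^2 - 6*a - 2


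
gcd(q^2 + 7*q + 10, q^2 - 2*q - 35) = q + 5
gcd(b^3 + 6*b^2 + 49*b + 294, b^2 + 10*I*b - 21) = b + 7*I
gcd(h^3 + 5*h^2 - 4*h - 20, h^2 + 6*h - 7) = 1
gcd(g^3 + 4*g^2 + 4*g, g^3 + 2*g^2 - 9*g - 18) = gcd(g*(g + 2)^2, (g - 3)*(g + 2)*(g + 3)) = g + 2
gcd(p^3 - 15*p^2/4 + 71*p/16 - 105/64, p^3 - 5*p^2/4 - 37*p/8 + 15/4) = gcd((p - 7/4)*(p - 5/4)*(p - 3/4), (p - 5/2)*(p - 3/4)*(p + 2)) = p - 3/4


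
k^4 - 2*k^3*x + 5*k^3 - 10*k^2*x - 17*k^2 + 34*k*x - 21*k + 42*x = (k - 3)*(k + 1)*(k + 7)*(k - 2*x)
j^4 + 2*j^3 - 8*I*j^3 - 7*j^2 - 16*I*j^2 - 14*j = j*(j + 2)*(j - 7*I)*(j - I)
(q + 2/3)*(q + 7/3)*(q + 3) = q^3 + 6*q^2 + 95*q/9 + 14/3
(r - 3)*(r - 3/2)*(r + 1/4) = r^3 - 17*r^2/4 + 27*r/8 + 9/8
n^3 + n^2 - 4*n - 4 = (n - 2)*(n + 1)*(n + 2)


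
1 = 1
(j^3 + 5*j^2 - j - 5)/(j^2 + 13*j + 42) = (j^3 + 5*j^2 - j - 5)/(j^2 + 13*j + 42)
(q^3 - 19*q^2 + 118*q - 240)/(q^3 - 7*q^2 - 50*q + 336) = (q - 5)/(q + 7)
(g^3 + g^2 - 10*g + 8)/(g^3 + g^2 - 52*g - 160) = (g^2 - 3*g + 2)/(g^2 - 3*g - 40)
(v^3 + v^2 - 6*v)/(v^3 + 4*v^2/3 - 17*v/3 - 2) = 3*v/(3*v + 1)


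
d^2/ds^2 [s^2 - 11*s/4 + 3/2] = 2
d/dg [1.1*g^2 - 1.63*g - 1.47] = 2.2*g - 1.63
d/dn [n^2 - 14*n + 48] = 2*n - 14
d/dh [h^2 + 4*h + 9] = 2*h + 4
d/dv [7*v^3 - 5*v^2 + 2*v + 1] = 21*v^2 - 10*v + 2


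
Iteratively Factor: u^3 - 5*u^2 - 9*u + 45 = (u + 3)*(u^2 - 8*u + 15) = (u - 5)*(u + 3)*(u - 3)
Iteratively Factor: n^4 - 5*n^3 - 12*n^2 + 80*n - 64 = (n - 4)*(n^3 - n^2 - 16*n + 16) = (n - 4)*(n + 4)*(n^2 - 5*n + 4) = (n - 4)^2*(n + 4)*(n - 1)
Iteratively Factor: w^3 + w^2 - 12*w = (w + 4)*(w^2 - 3*w) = (w - 3)*(w + 4)*(w)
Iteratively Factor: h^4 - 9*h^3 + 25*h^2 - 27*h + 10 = (h - 1)*(h^3 - 8*h^2 + 17*h - 10) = (h - 2)*(h - 1)*(h^2 - 6*h + 5) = (h - 5)*(h - 2)*(h - 1)*(h - 1)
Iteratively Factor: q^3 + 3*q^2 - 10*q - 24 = (q + 4)*(q^2 - q - 6) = (q + 2)*(q + 4)*(q - 3)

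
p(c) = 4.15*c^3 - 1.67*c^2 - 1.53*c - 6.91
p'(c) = 12.45*c^2 - 3.34*c - 1.53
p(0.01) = -6.93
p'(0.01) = -1.56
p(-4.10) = -314.73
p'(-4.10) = 221.45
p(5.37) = 579.36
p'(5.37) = 339.55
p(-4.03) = -299.49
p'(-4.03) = 214.13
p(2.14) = 22.84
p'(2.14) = 48.34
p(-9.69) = -3924.78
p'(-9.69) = 1199.84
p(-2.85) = -112.18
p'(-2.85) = 109.11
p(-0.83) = -9.16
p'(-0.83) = 9.82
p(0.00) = -6.91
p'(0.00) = -1.53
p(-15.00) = -14365.96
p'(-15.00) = 2849.82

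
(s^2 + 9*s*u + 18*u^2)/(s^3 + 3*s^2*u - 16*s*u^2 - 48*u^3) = (s + 6*u)/(s^2 - 16*u^2)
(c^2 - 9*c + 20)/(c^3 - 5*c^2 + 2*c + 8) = (c - 5)/(c^2 - c - 2)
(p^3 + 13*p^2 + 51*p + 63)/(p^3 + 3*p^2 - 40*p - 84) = (p^2 + 6*p + 9)/(p^2 - 4*p - 12)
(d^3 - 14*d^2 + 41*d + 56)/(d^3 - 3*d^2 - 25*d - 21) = (d - 8)/(d + 3)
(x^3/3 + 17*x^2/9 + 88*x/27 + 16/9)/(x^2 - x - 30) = (9*x^3 + 51*x^2 + 88*x + 48)/(27*(x^2 - x - 30))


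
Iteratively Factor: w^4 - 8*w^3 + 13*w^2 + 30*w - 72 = (w - 3)*(w^3 - 5*w^2 - 2*w + 24) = (w - 3)^2*(w^2 - 2*w - 8) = (w - 4)*(w - 3)^2*(w + 2)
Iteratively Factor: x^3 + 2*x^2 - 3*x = (x - 1)*(x^2 + 3*x) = x*(x - 1)*(x + 3)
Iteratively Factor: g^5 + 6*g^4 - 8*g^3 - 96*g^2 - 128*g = (g + 2)*(g^4 + 4*g^3 - 16*g^2 - 64*g) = (g + 2)*(g + 4)*(g^3 - 16*g) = g*(g + 2)*(g + 4)*(g^2 - 16) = g*(g - 4)*(g + 2)*(g + 4)*(g + 4)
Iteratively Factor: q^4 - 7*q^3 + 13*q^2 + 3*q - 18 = (q + 1)*(q^3 - 8*q^2 + 21*q - 18) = (q - 3)*(q + 1)*(q^2 - 5*q + 6) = (q - 3)^2*(q + 1)*(q - 2)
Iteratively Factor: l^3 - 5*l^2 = (l - 5)*(l^2) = l*(l - 5)*(l)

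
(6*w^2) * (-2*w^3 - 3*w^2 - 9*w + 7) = -12*w^5 - 18*w^4 - 54*w^3 + 42*w^2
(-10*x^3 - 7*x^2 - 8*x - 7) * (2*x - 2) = -20*x^4 + 6*x^3 - 2*x^2 + 2*x + 14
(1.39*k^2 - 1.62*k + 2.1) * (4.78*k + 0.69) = 6.6442*k^3 - 6.7845*k^2 + 8.9202*k + 1.449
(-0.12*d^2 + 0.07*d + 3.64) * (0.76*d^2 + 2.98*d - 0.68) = -0.0912*d^4 - 0.3044*d^3 + 3.0566*d^2 + 10.7996*d - 2.4752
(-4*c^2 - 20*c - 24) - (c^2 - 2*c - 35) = -5*c^2 - 18*c + 11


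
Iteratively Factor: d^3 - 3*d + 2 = (d - 1)*(d^2 + d - 2) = (d - 1)^2*(d + 2)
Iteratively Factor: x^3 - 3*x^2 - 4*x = (x + 1)*(x^2 - 4*x) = (x - 4)*(x + 1)*(x)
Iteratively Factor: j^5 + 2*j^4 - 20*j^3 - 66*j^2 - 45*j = (j)*(j^4 + 2*j^3 - 20*j^2 - 66*j - 45) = j*(j - 5)*(j^3 + 7*j^2 + 15*j + 9) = j*(j - 5)*(j + 3)*(j^2 + 4*j + 3) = j*(j - 5)*(j + 1)*(j + 3)*(j + 3)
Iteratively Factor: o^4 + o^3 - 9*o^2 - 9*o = (o + 3)*(o^3 - 2*o^2 - 3*o) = o*(o + 3)*(o^2 - 2*o - 3) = o*(o + 1)*(o + 3)*(o - 3)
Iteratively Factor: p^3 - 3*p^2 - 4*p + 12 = (p - 3)*(p^2 - 4) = (p - 3)*(p - 2)*(p + 2)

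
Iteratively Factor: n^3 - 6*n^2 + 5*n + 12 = (n - 4)*(n^2 - 2*n - 3) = (n - 4)*(n - 3)*(n + 1)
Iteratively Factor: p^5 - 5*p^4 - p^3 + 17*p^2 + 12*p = (p)*(p^4 - 5*p^3 - p^2 + 17*p + 12) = p*(p + 1)*(p^3 - 6*p^2 + 5*p + 12) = p*(p + 1)^2*(p^2 - 7*p + 12) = p*(p - 3)*(p + 1)^2*(p - 4)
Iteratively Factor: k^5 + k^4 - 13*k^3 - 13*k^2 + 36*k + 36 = (k - 2)*(k^4 + 3*k^3 - 7*k^2 - 27*k - 18) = (k - 2)*(k + 3)*(k^3 - 7*k - 6) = (k - 3)*(k - 2)*(k + 3)*(k^2 + 3*k + 2) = (k - 3)*(k - 2)*(k + 2)*(k + 3)*(k + 1)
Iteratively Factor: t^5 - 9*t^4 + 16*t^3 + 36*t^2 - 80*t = (t)*(t^4 - 9*t^3 + 16*t^2 + 36*t - 80) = t*(t + 2)*(t^3 - 11*t^2 + 38*t - 40) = t*(t - 5)*(t + 2)*(t^2 - 6*t + 8) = t*(t - 5)*(t - 2)*(t + 2)*(t - 4)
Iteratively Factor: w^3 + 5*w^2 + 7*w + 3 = (w + 1)*(w^2 + 4*w + 3) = (w + 1)^2*(w + 3)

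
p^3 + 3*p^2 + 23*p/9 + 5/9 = (p + 1/3)*(p + 1)*(p + 5/3)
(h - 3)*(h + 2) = h^2 - h - 6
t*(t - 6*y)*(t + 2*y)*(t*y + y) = t^4*y - 4*t^3*y^2 + t^3*y - 12*t^2*y^3 - 4*t^2*y^2 - 12*t*y^3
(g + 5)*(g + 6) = g^2 + 11*g + 30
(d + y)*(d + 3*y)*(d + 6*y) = d^3 + 10*d^2*y + 27*d*y^2 + 18*y^3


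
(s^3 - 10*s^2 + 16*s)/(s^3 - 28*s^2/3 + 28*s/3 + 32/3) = 3*s/(3*s + 2)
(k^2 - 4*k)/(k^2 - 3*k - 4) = k/(k + 1)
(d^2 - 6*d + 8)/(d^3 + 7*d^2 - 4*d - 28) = (d - 4)/(d^2 + 9*d + 14)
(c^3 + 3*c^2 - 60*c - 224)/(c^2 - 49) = (c^2 - 4*c - 32)/(c - 7)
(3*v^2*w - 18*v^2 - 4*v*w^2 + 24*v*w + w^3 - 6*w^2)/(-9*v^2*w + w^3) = (-v*w + 6*v + w^2 - 6*w)/(w*(3*v + w))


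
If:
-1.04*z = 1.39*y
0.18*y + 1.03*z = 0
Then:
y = 0.00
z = 0.00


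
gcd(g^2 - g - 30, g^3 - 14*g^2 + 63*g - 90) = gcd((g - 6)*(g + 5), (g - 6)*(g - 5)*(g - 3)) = g - 6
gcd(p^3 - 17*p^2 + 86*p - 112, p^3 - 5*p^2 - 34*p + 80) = p^2 - 10*p + 16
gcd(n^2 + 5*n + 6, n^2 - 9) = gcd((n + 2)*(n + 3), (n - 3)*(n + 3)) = n + 3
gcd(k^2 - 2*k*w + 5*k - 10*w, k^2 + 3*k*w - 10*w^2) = -k + 2*w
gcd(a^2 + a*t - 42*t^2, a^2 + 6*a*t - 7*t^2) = a + 7*t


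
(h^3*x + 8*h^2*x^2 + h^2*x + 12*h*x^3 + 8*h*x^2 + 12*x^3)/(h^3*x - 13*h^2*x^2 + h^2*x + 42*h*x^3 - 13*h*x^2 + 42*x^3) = (h^2 + 8*h*x + 12*x^2)/(h^2 - 13*h*x + 42*x^2)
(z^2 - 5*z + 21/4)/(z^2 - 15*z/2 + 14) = (z - 3/2)/(z - 4)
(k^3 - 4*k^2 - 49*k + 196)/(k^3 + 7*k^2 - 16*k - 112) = (k - 7)/(k + 4)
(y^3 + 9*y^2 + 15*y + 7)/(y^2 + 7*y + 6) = (y^2 + 8*y + 7)/(y + 6)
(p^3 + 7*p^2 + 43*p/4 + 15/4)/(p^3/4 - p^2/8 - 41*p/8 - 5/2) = 2*(2*p^2 + 13*p + 15)/(p^2 - p - 20)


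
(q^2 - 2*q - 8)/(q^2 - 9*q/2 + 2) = 2*(q + 2)/(2*q - 1)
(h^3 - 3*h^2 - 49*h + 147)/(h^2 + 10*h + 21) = (h^2 - 10*h + 21)/(h + 3)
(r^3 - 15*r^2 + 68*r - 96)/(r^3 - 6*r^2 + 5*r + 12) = (r - 8)/(r + 1)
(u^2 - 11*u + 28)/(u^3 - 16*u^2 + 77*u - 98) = (u - 4)/(u^2 - 9*u + 14)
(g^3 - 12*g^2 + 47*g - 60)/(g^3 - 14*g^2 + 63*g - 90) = (g - 4)/(g - 6)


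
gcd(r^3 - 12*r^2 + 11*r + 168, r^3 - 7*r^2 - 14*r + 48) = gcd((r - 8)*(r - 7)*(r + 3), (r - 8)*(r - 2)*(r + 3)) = r^2 - 5*r - 24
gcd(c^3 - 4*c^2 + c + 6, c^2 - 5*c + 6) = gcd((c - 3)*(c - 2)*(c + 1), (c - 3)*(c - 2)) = c^2 - 5*c + 6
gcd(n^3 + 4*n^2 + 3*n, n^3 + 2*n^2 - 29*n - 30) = n + 1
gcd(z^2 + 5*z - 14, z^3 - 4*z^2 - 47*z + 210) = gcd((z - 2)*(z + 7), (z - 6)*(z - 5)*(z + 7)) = z + 7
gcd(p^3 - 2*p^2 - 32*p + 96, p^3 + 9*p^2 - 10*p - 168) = p^2 + 2*p - 24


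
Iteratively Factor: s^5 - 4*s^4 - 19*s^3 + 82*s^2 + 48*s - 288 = (s + 2)*(s^4 - 6*s^3 - 7*s^2 + 96*s - 144) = (s - 4)*(s + 2)*(s^3 - 2*s^2 - 15*s + 36) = (s - 4)*(s + 2)*(s + 4)*(s^2 - 6*s + 9) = (s - 4)*(s - 3)*(s + 2)*(s + 4)*(s - 3)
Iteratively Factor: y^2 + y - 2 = (y + 2)*(y - 1)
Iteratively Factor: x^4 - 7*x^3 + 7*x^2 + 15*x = (x - 5)*(x^3 - 2*x^2 - 3*x) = (x - 5)*(x - 3)*(x^2 + x) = x*(x - 5)*(x - 3)*(x + 1)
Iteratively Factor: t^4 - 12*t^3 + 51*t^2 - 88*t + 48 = (t - 4)*(t^3 - 8*t^2 + 19*t - 12) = (t - 4)*(t - 3)*(t^2 - 5*t + 4) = (t - 4)*(t - 3)*(t - 1)*(t - 4)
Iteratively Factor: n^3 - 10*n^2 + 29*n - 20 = (n - 1)*(n^2 - 9*n + 20) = (n - 4)*(n - 1)*(n - 5)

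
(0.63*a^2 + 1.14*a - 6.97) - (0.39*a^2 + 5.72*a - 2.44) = 0.24*a^2 - 4.58*a - 4.53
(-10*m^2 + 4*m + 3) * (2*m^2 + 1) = -20*m^4 + 8*m^3 - 4*m^2 + 4*m + 3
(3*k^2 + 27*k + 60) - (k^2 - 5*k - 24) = 2*k^2 + 32*k + 84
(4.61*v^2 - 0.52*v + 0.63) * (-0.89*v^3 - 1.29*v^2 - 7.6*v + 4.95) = -4.1029*v^5 - 5.4841*v^4 - 34.9259*v^3 + 25.9588*v^2 - 7.362*v + 3.1185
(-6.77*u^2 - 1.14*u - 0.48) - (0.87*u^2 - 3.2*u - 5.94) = -7.64*u^2 + 2.06*u + 5.46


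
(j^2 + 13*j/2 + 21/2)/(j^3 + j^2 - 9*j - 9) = (j + 7/2)/(j^2 - 2*j - 3)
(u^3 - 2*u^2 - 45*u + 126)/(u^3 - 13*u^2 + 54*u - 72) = (u + 7)/(u - 4)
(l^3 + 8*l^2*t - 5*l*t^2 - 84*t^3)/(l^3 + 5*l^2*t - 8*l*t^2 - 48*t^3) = (l + 7*t)/(l + 4*t)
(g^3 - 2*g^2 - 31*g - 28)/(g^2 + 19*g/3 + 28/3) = 3*(g^2 - 6*g - 7)/(3*g + 7)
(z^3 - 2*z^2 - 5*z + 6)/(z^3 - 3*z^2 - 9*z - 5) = (-z^3 + 2*z^2 + 5*z - 6)/(-z^3 + 3*z^2 + 9*z + 5)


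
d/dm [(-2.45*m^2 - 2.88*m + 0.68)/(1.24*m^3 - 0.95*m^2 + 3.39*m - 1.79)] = (3.038*m^4 + 7.1424*m^3 - 13.5711*m^2 + 10.063*m + 2.85)/(1.5376*m^6 - 2.356*m^5 + 9.3097*m^4 - 10.8802*m^3 + 14.8931*m^2 - 12.1362*m + 3.2041)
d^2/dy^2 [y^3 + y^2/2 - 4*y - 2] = 6*y + 1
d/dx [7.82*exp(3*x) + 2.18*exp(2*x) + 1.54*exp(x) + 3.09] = (23.46*exp(2*x) + 4.36*exp(x) + 1.54)*exp(x)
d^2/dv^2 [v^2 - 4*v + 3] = 2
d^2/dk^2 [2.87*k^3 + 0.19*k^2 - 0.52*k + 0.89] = 17.22*k + 0.38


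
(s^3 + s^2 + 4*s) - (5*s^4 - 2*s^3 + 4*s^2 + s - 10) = -5*s^4 + 3*s^3 - 3*s^2 + 3*s + 10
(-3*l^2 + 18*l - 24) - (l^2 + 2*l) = -4*l^2 + 16*l - 24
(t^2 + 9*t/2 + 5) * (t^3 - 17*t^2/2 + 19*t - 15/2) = t^5 - 4*t^4 - 57*t^3/4 + 71*t^2/2 + 245*t/4 - 75/2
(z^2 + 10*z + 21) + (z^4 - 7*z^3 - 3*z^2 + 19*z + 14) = z^4 - 7*z^3 - 2*z^2 + 29*z + 35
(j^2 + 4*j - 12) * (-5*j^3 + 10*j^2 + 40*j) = -5*j^5 - 10*j^4 + 140*j^3 + 40*j^2 - 480*j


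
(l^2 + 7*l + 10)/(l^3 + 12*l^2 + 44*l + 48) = (l + 5)/(l^2 + 10*l + 24)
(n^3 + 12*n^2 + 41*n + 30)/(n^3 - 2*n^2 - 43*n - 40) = (n + 6)/(n - 8)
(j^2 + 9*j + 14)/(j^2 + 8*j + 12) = (j + 7)/(j + 6)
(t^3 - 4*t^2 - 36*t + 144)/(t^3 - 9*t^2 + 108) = (t^2 + 2*t - 24)/(t^2 - 3*t - 18)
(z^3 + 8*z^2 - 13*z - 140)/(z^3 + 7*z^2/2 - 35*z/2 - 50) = 2*(z + 7)/(2*z + 5)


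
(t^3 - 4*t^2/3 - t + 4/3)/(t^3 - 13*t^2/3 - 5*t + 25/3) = (3*t^2 - t - 4)/(3*t^2 - 10*t - 25)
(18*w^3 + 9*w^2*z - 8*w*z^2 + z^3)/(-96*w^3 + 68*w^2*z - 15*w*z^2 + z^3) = (-6*w^2 - 5*w*z + z^2)/(32*w^2 - 12*w*z + z^2)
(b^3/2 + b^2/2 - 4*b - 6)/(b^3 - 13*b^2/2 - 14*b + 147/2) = (b^2 + 4*b + 4)/(2*b^2 - 7*b - 49)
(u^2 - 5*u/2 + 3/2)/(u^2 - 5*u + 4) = (u - 3/2)/(u - 4)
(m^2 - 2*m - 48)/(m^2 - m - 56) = (m + 6)/(m + 7)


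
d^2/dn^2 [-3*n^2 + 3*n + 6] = -6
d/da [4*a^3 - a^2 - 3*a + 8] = 12*a^2 - 2*a - 3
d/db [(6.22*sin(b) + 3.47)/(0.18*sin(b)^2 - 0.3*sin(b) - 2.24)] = (-1.2492*sin(b) + 0.5598*cos(2*b) - 13.4516)*cos(b)/(-0.18*sin(b)^2 + 0.3*sin(b) + 2.24)^2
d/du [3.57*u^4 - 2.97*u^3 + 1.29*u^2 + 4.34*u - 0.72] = 14.28*u^3 - 8.91*u^2 + 2.58*u + 4.34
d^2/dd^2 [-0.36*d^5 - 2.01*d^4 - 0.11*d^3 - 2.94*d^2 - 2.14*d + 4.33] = -7.2*d^3 - 24.12*d^2 - 0.66*d - 5.88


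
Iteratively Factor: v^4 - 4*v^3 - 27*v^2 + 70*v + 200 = (v + 2)*(v^3 - 6*v^2 - 15*v + 100) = (v - 5)*(v + 2)*(v^2 - v - 20) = (v - 5)*(v + 2)*(v + 4)*(v - 5)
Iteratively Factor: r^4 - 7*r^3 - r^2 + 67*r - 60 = (r - 1)*(r^3 - 6*r^2 - 7*r + 60) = (r - 5)*(r - 1)*(r^2 - r - 12) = (r - 5)*(r - 4)*(r - 1)*(r + 3)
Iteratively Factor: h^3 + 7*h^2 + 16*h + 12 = (h + 2)*(h^2 + 5*h + 6) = (h + 2)^2*(h + 3)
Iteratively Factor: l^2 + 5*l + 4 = (l + 4)*(l + 1)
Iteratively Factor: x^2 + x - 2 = (x + 2)*(x - 1)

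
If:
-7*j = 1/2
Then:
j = -1/14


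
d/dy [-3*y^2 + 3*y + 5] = 3 - 6*y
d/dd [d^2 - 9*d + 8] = 2*d - 9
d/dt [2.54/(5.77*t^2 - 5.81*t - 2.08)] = (14.7574 - 29.3116*t)/(-5.77*t^2 + 5.81*t + 2.08)^2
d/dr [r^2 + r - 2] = 2*r + 1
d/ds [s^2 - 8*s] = 2*s - 8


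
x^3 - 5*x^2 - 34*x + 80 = (x - 8)*(x - 2)*(x + 5)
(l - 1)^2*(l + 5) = l^3 + 3*l^2 - 9*l + 5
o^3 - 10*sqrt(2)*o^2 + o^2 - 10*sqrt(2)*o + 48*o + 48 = (o + 1)*(o - 6*sqrt(2))*(o - 4*sqrt(2))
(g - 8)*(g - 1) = g^2 - 9*g + 8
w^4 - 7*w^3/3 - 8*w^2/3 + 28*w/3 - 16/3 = (w - 2)*(w - 4/3)*(w - 1)*(w + 2)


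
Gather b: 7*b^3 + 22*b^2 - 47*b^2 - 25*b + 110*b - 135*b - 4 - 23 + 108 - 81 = 7*b^3 - 25*b^2 - 50*b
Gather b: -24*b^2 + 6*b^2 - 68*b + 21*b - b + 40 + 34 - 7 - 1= -18*b^2 - 48*b + 66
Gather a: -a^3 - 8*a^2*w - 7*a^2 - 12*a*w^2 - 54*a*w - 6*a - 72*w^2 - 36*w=-a^3 + a^2*(-8*w - 7) + a*(-12*w^2 - 54*w - 6) - 72*w^2 - 36*w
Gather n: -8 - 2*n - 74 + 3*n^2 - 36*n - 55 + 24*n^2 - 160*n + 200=27*n^2 - 198*n + 63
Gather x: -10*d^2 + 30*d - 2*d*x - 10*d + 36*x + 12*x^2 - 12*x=-10*d^2 + 20*d + 12*x^2 + x*(24 - 2*d)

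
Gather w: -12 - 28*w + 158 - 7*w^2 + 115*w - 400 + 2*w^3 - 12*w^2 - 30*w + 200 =2*w^3 - 19*w^2 + 57*w - 54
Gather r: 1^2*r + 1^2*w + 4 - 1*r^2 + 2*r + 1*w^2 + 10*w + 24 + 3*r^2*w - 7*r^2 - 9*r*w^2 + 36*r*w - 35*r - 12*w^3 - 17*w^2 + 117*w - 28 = r^2*(3*w - 8) + r*(-9*w^2 + 36*w - 32) - 12*w^3 - 16*w^2 + 128*w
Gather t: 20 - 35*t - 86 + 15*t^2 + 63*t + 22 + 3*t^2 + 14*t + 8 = 18*t^2 + 42*t - 36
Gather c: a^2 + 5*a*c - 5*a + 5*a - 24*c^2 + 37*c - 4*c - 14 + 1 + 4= a^2 - 24*c^2 + c*(5*a + 33) - 9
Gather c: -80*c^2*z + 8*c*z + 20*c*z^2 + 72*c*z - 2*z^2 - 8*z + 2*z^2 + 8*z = -80*c^2*z + c*(20*z^2 + 80*z)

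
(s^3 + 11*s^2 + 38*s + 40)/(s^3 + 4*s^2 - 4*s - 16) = (s + 5)/(s - 2)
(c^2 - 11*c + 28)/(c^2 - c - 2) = (-c^2 + 11*c - 28)/(-c^2 + c + 2)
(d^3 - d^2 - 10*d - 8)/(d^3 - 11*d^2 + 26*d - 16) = (d^3 - d^2 - 10*d - 8)/(d^3 - 11*d^2 + 26*d - 16)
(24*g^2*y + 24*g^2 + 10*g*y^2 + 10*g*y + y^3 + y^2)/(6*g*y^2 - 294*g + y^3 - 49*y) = (4*g*y + 4*g + y^2 + y)/(y^2 - 49)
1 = 1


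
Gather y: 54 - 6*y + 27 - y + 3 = 84 - 7*y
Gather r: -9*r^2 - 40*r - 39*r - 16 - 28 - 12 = -9*r^2 - 79*r - 56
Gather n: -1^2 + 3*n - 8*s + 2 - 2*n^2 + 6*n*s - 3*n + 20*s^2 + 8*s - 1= -2*n^2 + 6*n*s + 20*s^2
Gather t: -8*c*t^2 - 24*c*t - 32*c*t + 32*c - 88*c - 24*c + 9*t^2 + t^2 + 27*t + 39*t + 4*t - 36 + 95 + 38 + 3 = -80*c + t^2*(10 - 8*c) + t*(70 - 56*c) + 100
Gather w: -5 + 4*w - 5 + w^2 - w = w^2 + 3*w - 10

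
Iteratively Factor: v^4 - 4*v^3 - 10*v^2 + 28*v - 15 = (v - 5)*(v^3 + v^2 - 5*v + 3) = (v - 5)*(v + 3)*(v^2 - 2*v + 1) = (v - 5)*(v - 1)*(v + 3)*(v - 1)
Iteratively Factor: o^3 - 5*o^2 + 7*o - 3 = (o - 3)*(o^2 - 2*o + 1) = (o - 3)*(o - 1)*(o - 1)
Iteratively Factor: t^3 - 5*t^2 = (t)*(t^2 - 5*t) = t*(t - 5)*(t)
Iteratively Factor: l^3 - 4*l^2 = (l)*(l^2 - 4*l) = l*(l - 4)*(l)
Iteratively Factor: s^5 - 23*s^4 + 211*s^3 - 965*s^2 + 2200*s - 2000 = (s - 4)*(s^4 - 19*s^3 + 135*s^2 - 425*s + 500) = (s - 5)*(s - 4)*(s^3 - 14*s^2 + 65*s - 100) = (s - 5)^2*(s - 4)*(s^2 - 9*s + 20) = (s - 5)^3*(s - 4)*(s - 4)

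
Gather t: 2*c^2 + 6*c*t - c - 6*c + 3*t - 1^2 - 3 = 2*c^2 - 7*c + t*(6*c + 3) - 4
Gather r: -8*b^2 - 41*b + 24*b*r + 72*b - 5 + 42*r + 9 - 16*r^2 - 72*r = -8*b^2 + 31*b - 16*r^2 + r*(24*b - 30) + 4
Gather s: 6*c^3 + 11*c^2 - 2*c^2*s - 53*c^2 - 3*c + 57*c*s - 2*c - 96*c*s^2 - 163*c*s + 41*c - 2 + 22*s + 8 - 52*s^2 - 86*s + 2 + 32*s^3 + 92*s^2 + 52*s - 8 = 6*c^3 - 42*c^2 + 36*c + 32*s^3 + s^2*(40 - 96*c) + s*(-2*c^2 - 106*c - 12)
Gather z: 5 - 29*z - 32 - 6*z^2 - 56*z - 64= -6*z^2 - 85*z - 91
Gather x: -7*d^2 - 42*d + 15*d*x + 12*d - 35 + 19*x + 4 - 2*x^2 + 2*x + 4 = -7*d^2 - 30*d - 2*x^2 + x*(15*d + 21) - 27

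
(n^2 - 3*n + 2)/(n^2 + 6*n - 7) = (n - 2)/(n + 7)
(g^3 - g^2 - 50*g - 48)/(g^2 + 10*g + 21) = (g^3 - g^2 - 50*g - 48)/(g^2 + 10*g + 21)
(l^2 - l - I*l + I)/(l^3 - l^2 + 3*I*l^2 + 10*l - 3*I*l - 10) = (l - I)/(l^2 + 3*I*l + 10)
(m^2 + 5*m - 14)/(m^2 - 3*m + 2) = (m + 7)/(m - 1)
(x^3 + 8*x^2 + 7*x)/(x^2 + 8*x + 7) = x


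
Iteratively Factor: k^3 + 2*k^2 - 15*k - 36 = (k + 3)*(k^2 - k - 12) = (k + 3)^2*(k - 4)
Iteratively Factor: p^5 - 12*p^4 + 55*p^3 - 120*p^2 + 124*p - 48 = (p - 2)*(p^4 - 10*p^3 + 35*p^2 - 50*p + 24) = (p - 2)*(p - 1)*(p^3 - 9*p^2 + 26*p - 24) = (p - 2)^2*(p - 1)*(p^2 - 7*p + 12) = (p - 3)*(p - 2)^2*(p - 1)*(p - 4)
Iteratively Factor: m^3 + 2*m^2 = (m)*(m^2 + 2*m) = m*(m + 2)*(m)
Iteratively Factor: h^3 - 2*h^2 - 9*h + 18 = (h - 2)*(h^2 - 9) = (h - 2)*(h + 3)*(h - 3)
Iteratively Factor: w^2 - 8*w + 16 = (w - 4)*(w - 4)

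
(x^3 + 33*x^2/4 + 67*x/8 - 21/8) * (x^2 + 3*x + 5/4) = x^5 + 45*x^4/4 + 275*x^3/8 + 525*x^2/16 + 83*x/32 - 105/32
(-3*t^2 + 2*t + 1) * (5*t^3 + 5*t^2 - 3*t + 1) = -15*t^5 - 5*t^4 + 24*t^3 - 4*t^2 - t + 1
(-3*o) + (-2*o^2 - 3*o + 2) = -2*o^2 - 6*o + 2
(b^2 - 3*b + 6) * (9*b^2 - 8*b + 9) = 9*b^4 - 35*b^3 + 87*b^2 - 75*b + 54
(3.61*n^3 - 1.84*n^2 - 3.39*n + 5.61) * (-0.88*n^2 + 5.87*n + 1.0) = -3.1768*n^5 + 22.8099*n^4 - 4.2076*n^3 - 26.6761*n^2 + 29.5407*n + 5.61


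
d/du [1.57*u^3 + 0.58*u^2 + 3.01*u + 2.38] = 4.71*u^2 + 1.16*u + 3.01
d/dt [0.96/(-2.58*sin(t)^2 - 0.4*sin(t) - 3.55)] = (4.9536*sin(t) + 0.384)*cos(t)/(2.58*sin(t)^2 + 0.4*sin(t) + 3.55)^2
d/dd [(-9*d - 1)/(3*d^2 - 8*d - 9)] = (27*d^2 + 6*d + 73)/(9*d^4 - 48*d^3 + 10*d^2 + 144*d + 81)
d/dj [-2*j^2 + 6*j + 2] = 6 - 4*j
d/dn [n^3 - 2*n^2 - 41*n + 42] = 3*n^2 - 4*n - 41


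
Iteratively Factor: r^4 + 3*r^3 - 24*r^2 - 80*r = (r)*(r^3 + 3*r^2 - 24*r - 80) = r*(r + 4)*(r^2 - r - 20) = r*(r + 4)^2*(r - 5)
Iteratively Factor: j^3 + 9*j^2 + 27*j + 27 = (j + 3)*(j^2 + 6*j + 9) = (j + 3)^2*(j + 3)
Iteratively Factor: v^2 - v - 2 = (v - 2)*(v + 1)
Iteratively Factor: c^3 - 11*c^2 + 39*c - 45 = (c - 3)*(c^2 - 8*c + 15) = (c - 3)^2*(c - 5)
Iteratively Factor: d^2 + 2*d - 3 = (d - 1)*(d + 3)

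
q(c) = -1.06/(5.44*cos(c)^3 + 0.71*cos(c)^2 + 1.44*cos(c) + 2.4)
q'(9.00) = -1.01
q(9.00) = 0.43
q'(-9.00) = 1.01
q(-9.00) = 0.43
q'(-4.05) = -21.03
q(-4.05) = -2.05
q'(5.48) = 0.25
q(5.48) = -0.19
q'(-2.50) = 5.70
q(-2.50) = 0.97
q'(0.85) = -0.28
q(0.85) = -0.20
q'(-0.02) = 0.00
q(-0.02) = -0.11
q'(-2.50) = 5.70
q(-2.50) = 0.97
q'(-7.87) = 0.27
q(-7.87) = -0.45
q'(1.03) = -0.36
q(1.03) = -0.26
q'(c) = -1.06*(16.32*sin(c)*cos(c)^2 + 1.42*sin(c)*cos(c) + 1.44*sin(c))/(5.44*cos(c)^3 + 0.71*cos(c)^2 + 1.44*cos(c) + 2.4)^2 = (17.2992*sin(c)^2 - 1.5052*cos(c) - 18.8256)*sin(c)/(5.44*cos(c)^3 + 0.71*cos(c)^2 + 1.44*cos(c) + 2.4)^2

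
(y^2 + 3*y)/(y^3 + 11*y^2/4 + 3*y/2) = 4*(y + 3)/(4*y^2 + 11*y + 6)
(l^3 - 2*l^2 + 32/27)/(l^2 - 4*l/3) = l - 2/3 - 8/(9*l)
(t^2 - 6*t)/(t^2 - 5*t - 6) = t/(t + 1)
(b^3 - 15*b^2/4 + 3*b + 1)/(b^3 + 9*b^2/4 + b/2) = (b^2 - 4*b + 4)/(b*(b + 2))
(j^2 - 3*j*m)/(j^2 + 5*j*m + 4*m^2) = j*(j - 3*m)/(j^2 + 5*j*m + 4*m^2)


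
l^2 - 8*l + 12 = (l - 6)*(l - 2)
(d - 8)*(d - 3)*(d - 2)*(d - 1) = d^4 - 14*d^3 + 59*d^2 - 94*d + 48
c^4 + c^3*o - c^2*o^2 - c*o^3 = c*(c - o)*(c + o)^2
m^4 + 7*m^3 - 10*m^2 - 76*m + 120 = (m - 2)^2*(m + 5)*(m + 6)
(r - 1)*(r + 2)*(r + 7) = r^3 + 8*r^2 + 5*r - 14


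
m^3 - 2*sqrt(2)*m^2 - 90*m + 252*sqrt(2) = (m - 6*sqrt(2))*(m - 3*sqrt(2))*(m + 7*sqrt(2))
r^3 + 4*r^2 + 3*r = r*(r + 1)*(r + 3)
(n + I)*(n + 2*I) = n^2 + 3*I*n - 2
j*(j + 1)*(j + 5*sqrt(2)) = j^3 + j^2 + 5*sqrt(2)*j^2 + 5*sqrt(2)*j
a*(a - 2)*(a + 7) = a^3 + 5*a^2 - 14*a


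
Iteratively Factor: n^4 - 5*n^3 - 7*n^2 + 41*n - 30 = (n - 1)*(n^3 - 4*n^2 - 11*n + 30) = (n - 2)*(n - 1)*(n^2 - 2*n - 15) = (n - 5)*(n - 2)*(n - 1)*(n + 3)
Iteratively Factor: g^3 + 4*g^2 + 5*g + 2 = (g + 1)*(g^2 + 3*g + 2) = (g + 1)*(g + 2)*(g + 1)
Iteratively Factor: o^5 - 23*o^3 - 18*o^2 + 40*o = (o - 5)*(o^4 + 5*o^3 + 2*o^2 - 8*o) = o*(o - 5)*(o^3 + 5*o^2 + 2*o - 8) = o*(o - 5)*(o - 1)*(o^2 + 6*o + 8) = o*(o - 5)*(o - 1)*(o + 4)*(o + 2)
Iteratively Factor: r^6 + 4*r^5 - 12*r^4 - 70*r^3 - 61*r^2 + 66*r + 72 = (r + 3)*(r^5 + r^4 - 15*r^3 - 25*r^2 + 14*r + 24) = (r - 1)*(r + 3)*(r^4 + 2*r^3 - 13*r^2 - 38*r - 24) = (r - 1)*(r + 1)*(r + 3)*(r^3 + r^2 - 14*r - 24) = (r - 1)*(r + 1)*(r + 2)*(r + 3)*(r^2 - r - 12) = (r - 1)*(r + 1)*(r + 2)*(r + 3)^2*(r - 4)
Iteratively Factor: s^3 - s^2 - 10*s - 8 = (s + 2)*(s^2 - 3*s - 4) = (s - 4)*(s + 2)*(s + 1)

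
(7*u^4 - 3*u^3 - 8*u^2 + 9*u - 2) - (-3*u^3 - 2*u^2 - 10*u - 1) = 7*u^4 - 6*u^2 + 19*u - 1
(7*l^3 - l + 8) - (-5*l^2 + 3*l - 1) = 7*l^3 + 5*l^2 - 4*l + 9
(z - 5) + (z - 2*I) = 2*z - 5 - 2*I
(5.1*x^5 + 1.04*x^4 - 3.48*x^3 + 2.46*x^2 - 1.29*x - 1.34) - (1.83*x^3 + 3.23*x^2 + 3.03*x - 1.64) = 5.1*x^5 + 1.04*x^4 - 5.31*x^3 - 0.77*x^2 - 4.32*x + 0.3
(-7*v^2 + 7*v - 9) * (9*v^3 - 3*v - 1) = -63*v^5 + 63*v^4 - 60*v^3 - 14*v^2 + 20*v + 9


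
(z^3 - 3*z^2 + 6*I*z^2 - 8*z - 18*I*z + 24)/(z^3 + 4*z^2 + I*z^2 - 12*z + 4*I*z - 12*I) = (z^3 + z^2*(-3 + 6*I) + z*(-8 - 18*I) + 24)/(z^3 + z^2*(4 + I) + z*(-12 + 4*I) - 12*I)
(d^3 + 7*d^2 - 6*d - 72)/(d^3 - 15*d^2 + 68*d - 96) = (d^2 + 10*d + 24)/(d^2 - 12*d + 32)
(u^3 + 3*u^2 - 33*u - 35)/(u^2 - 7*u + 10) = (u^2 + 8*u + 7)/(u - 2)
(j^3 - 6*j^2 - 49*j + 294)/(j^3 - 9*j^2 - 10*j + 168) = (j + 7)/(j + 4)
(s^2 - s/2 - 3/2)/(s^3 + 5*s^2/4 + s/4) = 2*(2*s - 3)/(s*(4*s + 1))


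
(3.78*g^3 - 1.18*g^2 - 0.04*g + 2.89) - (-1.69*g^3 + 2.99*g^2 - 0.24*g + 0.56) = 5.47*g^3 - 4.17*g^2 + 0.2*g + 2.33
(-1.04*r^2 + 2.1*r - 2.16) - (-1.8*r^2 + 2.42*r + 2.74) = 0.76*r^2 - 0.32*r - 4.9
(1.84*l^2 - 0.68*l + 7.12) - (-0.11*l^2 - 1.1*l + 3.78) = 1.95*l^2 + 0.42*l + 3.34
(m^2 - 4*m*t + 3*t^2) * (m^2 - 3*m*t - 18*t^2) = m^4 - 7*m^3*t - 3*m^2*t^2 + 63*m*t^3 - 54*t^4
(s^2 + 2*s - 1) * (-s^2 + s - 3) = -s^4 - s^3 - 7*s + 3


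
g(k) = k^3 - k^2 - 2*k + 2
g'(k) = 3*k^2 - 2*k - 2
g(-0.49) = 2.62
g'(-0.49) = -0.30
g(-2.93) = -25.88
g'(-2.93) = 29.61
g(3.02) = 14.38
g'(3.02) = 19.32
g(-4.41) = -94.39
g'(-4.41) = 65.16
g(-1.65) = -1.91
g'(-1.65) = 9.47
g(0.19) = 1.59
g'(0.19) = -2.27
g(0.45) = 0.99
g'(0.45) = -2.29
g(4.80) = 79.95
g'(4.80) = 57.52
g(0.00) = 2.00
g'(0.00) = -2.00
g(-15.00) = -3568.00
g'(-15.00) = 703.00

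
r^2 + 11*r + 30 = (r + 5)*(r + 6)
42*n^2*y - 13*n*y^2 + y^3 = y*(-7*n + y)*(-6*n + y)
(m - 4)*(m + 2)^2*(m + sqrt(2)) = m^4 + sqrt(2)*m^3 - 12*m^2 - 12*sqrt(2)*m - 16*m - 16*sqrt(2)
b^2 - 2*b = b*(b - 2)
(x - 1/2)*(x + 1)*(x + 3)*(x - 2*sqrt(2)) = x^4 - 2*sqrt(2)*x^3 + 7*x^3/2 - 7*sqrt(2)*x^2 + x^2 - 2*sqrt(2)*x - 3*x/2 + 3*sqrt(2)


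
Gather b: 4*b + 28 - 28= 4*b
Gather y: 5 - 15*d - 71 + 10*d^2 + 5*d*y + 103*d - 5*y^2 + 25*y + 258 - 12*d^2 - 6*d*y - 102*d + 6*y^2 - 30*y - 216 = -2*d^2 - 14*d + y^2 + y*(-d - 5) - 24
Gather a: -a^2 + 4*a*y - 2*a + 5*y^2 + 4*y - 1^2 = -a^2 + a*(4*y - 2) + 5*y^2 + 4*y - 1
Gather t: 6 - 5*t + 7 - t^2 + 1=-t^2 - 5*t + 14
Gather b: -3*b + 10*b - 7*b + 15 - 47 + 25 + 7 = 0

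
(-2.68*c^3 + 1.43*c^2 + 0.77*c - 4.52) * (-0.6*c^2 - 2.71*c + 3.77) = 1.608*c^5 + 6.4048*c^4 - 14.4409*c^3 + 6.0164*c^2 + 15.1521*c - 17.0404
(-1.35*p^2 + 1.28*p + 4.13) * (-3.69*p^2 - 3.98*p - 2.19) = 4.9815*p^4 + 0.6498*p^3 - 17.3776*p^2 - 19.2406*p - 9.0447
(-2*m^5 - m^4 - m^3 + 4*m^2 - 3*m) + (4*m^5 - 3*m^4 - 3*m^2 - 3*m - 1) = 2*m^5 - 4*m^4 - m^3 + m^2 - 6*m - 1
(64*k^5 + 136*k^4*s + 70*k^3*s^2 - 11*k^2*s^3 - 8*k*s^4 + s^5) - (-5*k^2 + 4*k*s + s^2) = 64*k^5 + 136*k^4*s + 70*k^3*s^2 - 11*k^2*s^3 + 5*k^2 - 8*k*s^4 - 4*k*s + s^5 - s^2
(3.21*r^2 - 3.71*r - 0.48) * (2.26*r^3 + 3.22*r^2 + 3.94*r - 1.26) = 7.2546*r^5 + 1.9516*r^4 - 0.383600000000001*r^3 - 20.2076*r^2 + 2.7834*r + 0.6048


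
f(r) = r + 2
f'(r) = 1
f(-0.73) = 1.27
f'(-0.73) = 1.00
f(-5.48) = -3.48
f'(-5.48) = 1.00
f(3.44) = 5.44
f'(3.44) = 1.00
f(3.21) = 5.21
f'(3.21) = 1.00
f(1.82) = 3.82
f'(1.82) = 1.00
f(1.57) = 3.57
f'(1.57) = 1.00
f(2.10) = 4.10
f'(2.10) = 1.00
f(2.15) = 4.15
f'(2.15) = 1.00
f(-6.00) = -4.00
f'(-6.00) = 1.00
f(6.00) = 8.00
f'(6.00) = 1.00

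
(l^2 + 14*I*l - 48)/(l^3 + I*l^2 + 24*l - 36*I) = (l + 8*I)/(l^2 - 5*I*l - 6)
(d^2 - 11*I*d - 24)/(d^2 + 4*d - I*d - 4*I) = (d^2 - 11*I*d - 24)/(d^2 + d*(4 - I) - 4*I)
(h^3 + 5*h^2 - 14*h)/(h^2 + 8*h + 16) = h*(h^2 + 5*h - 14)/(h^2 + 8*h + 16)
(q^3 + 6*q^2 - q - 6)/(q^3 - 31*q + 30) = (q + 1)/(q - 5)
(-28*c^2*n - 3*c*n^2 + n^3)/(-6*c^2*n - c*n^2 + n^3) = (28*c^2 + 3*c*n - n^2)/(6*c^2 + c*n - n^2)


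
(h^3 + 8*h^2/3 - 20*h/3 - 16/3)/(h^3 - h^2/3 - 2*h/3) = (h^2 + 2*h - 8)/(h*(h - 1))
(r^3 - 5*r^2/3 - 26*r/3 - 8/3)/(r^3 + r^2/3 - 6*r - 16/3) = (3*r^2 - 11*r - 4)/(3*r^2 - 5*r - 8)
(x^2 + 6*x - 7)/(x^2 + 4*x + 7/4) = 4*(x^2 + 6*x - 7)/(4*x^2 + 16*x + 7)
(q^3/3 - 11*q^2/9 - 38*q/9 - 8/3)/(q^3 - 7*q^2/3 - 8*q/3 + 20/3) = (3*q^3 - 11*q^2 - 38*q - 24)/(3*(3*q^3 - 7*q^2 - 8*q + 20))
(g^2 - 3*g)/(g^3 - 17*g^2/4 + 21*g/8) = 8*(g - 3)/(8*g^2 - 34*g + 21)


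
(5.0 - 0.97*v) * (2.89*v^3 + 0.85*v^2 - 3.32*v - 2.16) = -2.8033*v^4 + 13.6255*v^3 + 7.4704*v^2 - 14.5048*v - 10.8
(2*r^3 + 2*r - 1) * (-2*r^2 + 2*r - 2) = -4*r^5 + 4*r^4 - 8*r^3 + 6*r^2 - 6*r + 2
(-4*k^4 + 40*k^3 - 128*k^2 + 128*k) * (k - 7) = -4*k^5 + 68*k^4 - 408*k^3 + 1024*k^2 - 896*k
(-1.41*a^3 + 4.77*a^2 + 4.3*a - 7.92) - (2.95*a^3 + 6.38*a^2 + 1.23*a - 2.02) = -4.36*a^3 - 1.61*a^2 + 3.07*a - 5.9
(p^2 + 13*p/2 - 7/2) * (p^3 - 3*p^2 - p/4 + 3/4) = p^5 + 7*p^4/2 - 93*p^3/4 + 77*p^2/8 + 23*p/4 - 21/8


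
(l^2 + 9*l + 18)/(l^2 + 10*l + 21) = (l + 6)/(l + 7)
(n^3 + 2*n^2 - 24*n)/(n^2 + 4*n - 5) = n*(n^2 + 2*n - 24)/(n^2 + 4*n - 5)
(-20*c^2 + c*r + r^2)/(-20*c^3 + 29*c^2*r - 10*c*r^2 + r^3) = (5*c + r)/(5*c^2 - 6*c*r + r^2)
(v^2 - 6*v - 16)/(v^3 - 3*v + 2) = (v - 8)/(v^2 - 2*v + 1)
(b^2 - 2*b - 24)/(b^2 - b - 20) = (b - 6)/(b - 5)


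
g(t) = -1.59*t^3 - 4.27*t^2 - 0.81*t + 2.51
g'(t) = -4.77*t^2 - 8.54*t - 0.81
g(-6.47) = 259.64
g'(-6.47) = -145.23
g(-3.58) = 23.64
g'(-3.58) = -31.37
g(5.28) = -354.85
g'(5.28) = -178.88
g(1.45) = -12.49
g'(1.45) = -23.22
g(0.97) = -3.74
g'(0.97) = -13.58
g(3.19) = -95.14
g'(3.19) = -76.59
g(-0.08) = 2.55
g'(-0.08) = -0.16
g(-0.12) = 2.55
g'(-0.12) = 0.15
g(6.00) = -499.51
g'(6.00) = -223.77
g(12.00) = -3369.61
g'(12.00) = -790.17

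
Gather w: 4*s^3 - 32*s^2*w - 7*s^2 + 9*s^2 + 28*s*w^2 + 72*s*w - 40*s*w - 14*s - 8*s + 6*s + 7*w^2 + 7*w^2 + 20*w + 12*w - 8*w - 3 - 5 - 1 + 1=4*s^3 + 2*s^2 - 16*s + w^2*(28*s + 14) + w*(-32*s^2 + 32*s + 24) - 8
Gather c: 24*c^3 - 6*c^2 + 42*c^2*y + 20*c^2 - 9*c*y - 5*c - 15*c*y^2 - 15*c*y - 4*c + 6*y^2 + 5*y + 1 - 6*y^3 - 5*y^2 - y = 24*c^3 + c^2*(42*y + 14) + c*(-15*y^2 - 24*y - 9) - 6*y^3 + y^2 + 4*y + 1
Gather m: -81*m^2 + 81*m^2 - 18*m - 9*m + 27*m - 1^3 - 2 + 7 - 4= 0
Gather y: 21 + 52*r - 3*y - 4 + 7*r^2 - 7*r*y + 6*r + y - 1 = 7*r^2 + 58*r + y*(-7*r - 2) + 16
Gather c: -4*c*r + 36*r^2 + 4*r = -4*c*r + 36*r^2 + 4*r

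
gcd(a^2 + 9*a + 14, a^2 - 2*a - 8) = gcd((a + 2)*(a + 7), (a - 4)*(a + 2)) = a + 2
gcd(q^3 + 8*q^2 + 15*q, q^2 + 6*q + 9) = q + 3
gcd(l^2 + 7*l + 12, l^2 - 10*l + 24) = 1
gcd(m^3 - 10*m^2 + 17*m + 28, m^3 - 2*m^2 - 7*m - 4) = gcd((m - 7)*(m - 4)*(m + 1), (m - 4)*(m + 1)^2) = m^2 - 3*m - 4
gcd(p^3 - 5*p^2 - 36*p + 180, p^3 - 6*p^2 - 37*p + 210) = p^2 + p - 30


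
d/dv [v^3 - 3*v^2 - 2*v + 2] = 3*v^2 - 6*v - 2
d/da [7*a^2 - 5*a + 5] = 14*a - 5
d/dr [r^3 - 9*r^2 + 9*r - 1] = 3*r^2 - 18*r + 9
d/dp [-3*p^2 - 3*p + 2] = -6*p - 3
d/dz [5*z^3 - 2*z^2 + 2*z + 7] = 15*z^2 - 4*z + 2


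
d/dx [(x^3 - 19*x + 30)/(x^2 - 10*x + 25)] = (x^3 - 15*x^2 + 19*x + 35)/(x^3 - 15*x^2 + 75*x - 125)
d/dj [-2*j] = -2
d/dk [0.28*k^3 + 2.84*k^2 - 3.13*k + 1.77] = 0.84*k^2 + 5.68*k - 3.13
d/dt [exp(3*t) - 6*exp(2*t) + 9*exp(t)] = 3*(exp(2*t) - 4*exp(t) + 3)*exp(t)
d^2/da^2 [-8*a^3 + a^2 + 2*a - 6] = 2 - 48*a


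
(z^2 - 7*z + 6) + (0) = z^2 - 7*z + 6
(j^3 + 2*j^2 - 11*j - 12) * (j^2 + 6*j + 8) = j^5 + 8*j^4 + 9*j^3 - 62*j^2 - 160*j - 96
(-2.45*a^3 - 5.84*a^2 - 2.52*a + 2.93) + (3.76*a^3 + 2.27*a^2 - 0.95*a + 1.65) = 1.31*a^3 - 3.57*a^2 - 3.47*a + 4.58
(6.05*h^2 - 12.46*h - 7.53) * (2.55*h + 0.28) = 15.4275*h^3 - 30.079*h^2 - 22.6903*h - 2.1084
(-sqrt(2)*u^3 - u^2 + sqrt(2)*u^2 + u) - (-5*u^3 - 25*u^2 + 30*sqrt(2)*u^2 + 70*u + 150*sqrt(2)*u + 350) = -sqrt(2)*u^3 + 5*u^3 - 29*sqrt(2)*u^2 + 24*u^2 - 150*sqrt(2)*u - 69*u - 350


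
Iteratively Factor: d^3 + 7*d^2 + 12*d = (d + 3)*(d^2 + 4*d) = d*(d + 3)*(d + 4)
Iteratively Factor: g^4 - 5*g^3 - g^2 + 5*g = (g - 1)*(g^3 - 4*g^2 - 5*g) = (g - 1)*(g + 1)*(g^2 - 5*g) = g*(g - 1)*(g + 1)*(g - 5)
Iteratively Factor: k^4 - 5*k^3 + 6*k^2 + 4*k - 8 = (k + 1)*(k^3 - 6*k^2 + 12*k - 8) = (k - 2)*(k + 1)*(k^2 - 4*k + 4) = (k - 2)^2*(k + 1)*(k - 2)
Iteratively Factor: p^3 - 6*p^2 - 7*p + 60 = (p - 4)*(p^2 - 2*p - 15) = (p - 5)*(p - 4)*(p + 3)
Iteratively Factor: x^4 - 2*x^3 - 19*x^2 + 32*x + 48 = (x + 4)*(x^3 - 6*x^2 + 5*x + 12) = (x - 4)*(x + 4)*(x^2 - 2*x - 3) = (x - 4)*(x + 1)*(x + 4)*(x - 3)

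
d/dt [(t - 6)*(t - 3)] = 2*t - 9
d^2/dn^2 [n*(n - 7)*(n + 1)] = 6*n - 12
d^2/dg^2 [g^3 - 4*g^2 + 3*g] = 6*g - 8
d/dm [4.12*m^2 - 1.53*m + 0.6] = 8.24*m - 1.53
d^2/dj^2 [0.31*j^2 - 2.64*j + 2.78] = 0.620000000000000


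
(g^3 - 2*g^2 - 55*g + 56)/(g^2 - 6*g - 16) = (g^2 + 6*g - 7)/(g + 2)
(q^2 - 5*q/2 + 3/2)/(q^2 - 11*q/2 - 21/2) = (-2*q^2 + 5*q - 3)/(-2*q^2 + 11*q + 21)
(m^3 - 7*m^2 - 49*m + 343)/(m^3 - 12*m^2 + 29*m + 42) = (m^2 - 49)/(m^2 - 5*m - 6)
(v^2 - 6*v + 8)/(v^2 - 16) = (v - 2)/(v + 4)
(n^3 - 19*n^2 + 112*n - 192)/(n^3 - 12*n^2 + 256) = (n - 3)/(n + 4)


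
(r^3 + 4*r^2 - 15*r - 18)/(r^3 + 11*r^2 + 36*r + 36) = (r^2 - 2*r - 3)/(r^2 + 5*r + 6)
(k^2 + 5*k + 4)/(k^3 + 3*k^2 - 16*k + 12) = (k^2 + 5*k + 4)/(k^3 + 3*k^2 - 16*k + 12)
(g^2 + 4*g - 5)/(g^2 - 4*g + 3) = (g + 5)/(g - 3)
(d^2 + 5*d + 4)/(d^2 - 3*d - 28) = (d + 1)/(d - 7)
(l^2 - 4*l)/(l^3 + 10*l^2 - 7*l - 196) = l/(l^2 + 14*l + 49)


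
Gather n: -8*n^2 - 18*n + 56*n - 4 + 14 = -8*n^2 + 38*n + 10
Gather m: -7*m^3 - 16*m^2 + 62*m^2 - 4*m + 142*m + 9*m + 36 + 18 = -7*m^3 + 46*m^2 + 147*m + 54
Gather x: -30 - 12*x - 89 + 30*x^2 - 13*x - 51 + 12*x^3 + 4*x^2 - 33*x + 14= 12*x^3 + 34*x^2 - 58*x - 156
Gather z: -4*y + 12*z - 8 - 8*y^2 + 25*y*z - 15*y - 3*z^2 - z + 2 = -8*y^2 - 19*y - 3*z^2 + z*(25*y + 11) - 6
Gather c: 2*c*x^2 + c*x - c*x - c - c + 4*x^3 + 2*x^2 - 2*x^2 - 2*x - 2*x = c*(2*x^2 - 2) + 4*x^3 - 4*x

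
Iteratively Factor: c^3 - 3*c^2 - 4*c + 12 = (c + 2)*(c^2 - 5*c + 6) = (c - 3)*(c + 2)*(c - 2)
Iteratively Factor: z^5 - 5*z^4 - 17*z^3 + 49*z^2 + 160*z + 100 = (z + 2)*(z^4 - 7*z^3 - 3*z^2 + 55*z + 50) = (z - 5)*(z + 2)*(z^3 - 2*z^2 - 13*z - 10) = (z - 5)*(z + 1)*(z + 2)*(z^2 - 3*z - 10) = (z - 5)^2*(z + 1)*(z + 2)*(z + 2)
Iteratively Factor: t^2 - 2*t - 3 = (t - 3)*(t + 1)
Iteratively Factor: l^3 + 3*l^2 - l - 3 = (l - 1)*(l^2 + 4*l + 3) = (l - 1)*(l + 1)*(l + 3)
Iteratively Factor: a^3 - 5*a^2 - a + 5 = (a - 5)*(a^2 - 1) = (a - 5)*(a - 1)*(a + 1)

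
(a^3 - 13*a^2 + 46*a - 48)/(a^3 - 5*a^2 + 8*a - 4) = (a^2 - 11*a + 24)/(a^2 - 3*a + 2)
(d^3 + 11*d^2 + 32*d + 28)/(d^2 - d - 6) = (d^2 + 9*d + 14)/(d - 3)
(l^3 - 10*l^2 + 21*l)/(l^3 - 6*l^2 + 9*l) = (l - 7)/(l - 3)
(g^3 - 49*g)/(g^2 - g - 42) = g*(g + 7)/(g + 6)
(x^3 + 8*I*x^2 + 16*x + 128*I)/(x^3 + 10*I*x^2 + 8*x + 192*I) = (x + 4*I)/(x + 6*I)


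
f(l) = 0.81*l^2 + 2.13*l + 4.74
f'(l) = 1.62*l + 2.13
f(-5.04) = 14.58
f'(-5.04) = -6.03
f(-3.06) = 5.81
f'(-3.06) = -2.83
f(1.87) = 11.56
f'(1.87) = 5.16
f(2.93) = 17.93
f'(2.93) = 6.88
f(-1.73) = 3.48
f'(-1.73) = -0.67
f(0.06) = 4.87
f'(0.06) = 2.23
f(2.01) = 12.29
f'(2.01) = 5.39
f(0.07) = 4.89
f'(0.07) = 2.24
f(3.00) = 18.42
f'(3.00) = 6.99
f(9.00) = 89.52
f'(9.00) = 16.71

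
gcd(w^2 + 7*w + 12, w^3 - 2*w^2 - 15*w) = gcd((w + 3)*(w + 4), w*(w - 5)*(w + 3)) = w + 3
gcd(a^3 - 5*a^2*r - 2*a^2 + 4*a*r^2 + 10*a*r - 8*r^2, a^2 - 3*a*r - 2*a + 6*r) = a - 2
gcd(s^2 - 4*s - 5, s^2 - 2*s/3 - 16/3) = 1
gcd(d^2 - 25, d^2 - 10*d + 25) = d - 5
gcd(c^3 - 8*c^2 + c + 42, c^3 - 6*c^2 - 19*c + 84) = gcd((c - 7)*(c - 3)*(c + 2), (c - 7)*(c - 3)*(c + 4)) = c^2 - 10*c + 21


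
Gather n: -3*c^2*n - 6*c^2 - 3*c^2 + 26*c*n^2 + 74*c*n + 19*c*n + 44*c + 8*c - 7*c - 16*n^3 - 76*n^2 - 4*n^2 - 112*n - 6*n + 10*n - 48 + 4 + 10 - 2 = -9*c^2 + 45*c - 16*n^3 + n^2*(26*c - 80) + n*(-3*c^2 + 93*c - 108) - 36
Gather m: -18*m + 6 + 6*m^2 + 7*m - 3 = 6*m^2 - 11*m + 3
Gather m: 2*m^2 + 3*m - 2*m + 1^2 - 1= 2*m^2 + m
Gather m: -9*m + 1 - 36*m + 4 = 5 - 45*m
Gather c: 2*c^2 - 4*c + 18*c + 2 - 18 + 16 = 2*c^2 + 14*c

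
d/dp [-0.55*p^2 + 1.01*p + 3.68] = 1.01 - 1.1*p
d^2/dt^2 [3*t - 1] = 0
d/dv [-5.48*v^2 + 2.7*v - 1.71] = 2.7 - 10.96*v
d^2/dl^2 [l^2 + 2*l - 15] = 2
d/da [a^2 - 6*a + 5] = 2*a - 6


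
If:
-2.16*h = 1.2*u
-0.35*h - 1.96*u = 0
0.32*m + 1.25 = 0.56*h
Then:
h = 0.00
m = -3.91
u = 0.00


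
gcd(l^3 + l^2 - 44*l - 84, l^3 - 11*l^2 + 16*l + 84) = l^2 - 5*l - 14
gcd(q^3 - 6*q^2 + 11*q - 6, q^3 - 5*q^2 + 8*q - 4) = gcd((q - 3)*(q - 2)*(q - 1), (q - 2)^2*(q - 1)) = q^2 - 3*q + 2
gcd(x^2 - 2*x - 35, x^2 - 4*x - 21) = x - 7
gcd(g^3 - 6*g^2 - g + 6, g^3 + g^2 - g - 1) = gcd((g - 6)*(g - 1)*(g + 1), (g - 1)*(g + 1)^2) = g^2 - 1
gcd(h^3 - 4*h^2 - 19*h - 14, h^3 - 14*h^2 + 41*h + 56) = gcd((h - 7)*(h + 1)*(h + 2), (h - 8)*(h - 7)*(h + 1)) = h^2 - 6*h - 7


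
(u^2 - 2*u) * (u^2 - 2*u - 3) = u^4 - 4*u^3 + u^2 + 6*u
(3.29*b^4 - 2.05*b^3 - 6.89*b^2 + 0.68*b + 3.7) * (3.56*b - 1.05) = 11.7124*b^5 - 10.7525*b^4 - 22.3759*b^3 + 9.6553*b^2 + 12.458*b - 3.885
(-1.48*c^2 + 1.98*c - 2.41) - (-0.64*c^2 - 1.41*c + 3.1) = -0.84*c^2 + 3.39*c - 5.51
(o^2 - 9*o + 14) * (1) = o^2 - 9*o + 14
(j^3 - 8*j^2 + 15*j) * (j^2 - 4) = j^5 - 8*j^4 + 11*j^3 + 32*j^2 - 60*j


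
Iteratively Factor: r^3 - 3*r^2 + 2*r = (r - 1)*(r^2 - 2*r) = r*(r - 1)*(r - 2)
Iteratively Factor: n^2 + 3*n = (n)*(n + 3)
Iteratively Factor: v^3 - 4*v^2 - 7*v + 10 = (v - 5)*(v^2 + v - 2) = (v - 5)*(v + 2)*(v - 1)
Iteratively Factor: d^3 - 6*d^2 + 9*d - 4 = (d - 1)*(d^2 - 5*d + 4) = (d - 1)^2*(d - 4)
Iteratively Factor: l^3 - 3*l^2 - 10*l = (l - 5)*(l^2 + 2*l) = l*(l - 5)*(l + 2)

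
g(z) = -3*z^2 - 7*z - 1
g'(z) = -6*z - 7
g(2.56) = -38.58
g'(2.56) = -22.36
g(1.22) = -14.01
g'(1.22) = -14.32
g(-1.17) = 3.08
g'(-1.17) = 0.02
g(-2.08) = 0.58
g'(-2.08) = 5.48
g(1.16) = -13.16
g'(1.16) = -13.96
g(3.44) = -60.58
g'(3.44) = -27.64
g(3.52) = -62.81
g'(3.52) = -28.12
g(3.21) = -54.38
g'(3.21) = -26.26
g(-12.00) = -349.00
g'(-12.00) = 65.00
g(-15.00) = -571.00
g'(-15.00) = 83.00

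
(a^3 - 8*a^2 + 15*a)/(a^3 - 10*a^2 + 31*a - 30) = a/(a - 2)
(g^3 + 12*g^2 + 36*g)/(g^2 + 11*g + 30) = g*(g + 6)/(g + 5)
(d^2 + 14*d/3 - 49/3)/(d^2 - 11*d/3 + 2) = (3*d^2 + 14*d - 49)/(3*d^2 - 11*d + 6)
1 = 1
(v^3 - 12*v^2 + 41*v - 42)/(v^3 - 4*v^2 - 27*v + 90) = (v^2 - 9*v + 14)/(v^2 - v - 30)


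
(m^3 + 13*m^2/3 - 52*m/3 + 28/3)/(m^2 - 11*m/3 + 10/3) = (3*m^2 + 19*m - 14)/(3*m - 5)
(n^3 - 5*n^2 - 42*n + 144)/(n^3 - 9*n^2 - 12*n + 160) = (n^2 + 3*n - 18)/(n^2 - n - 20)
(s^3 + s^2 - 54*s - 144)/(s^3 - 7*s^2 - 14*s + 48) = (s + 6)/(s - 2)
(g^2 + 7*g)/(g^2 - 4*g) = (g + 7)/(g - 4)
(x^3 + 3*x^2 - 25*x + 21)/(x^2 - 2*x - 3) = (x^2 + 6*x - 7)/(x + 1)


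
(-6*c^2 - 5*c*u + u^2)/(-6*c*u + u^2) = (c + u)/u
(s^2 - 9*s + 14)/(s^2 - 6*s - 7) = (s - 2)/(s + 1)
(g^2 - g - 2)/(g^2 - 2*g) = (g + 1)/g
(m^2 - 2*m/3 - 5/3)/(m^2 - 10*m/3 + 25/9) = 3*(m + 1)/(3*m - 5)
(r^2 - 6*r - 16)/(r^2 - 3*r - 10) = (r - 8)/(r - 5)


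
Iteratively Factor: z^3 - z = (z)*(z^2 - 1) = z*(z + 1)*(z - 1)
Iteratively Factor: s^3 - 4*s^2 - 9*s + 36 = (s + 3)*(s^2 - 7*s + 12) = (s - 3)*(s + 3)*(s - 4)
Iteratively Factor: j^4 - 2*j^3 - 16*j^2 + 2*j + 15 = (j - 1)*(j^3 - j^2 - 17*j - 15) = (j - 1)*(j + 1)*(j^2 - 2*j - 15) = (j - 5)*(j - 1)*(j + 1)*(j + 3)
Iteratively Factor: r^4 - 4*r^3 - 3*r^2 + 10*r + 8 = (r - 2)*(r^3 - 2*r^2 - 7*r - 4) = (r - 2)*(r + 1)*(r^2 - 3*r - 4) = (r - 4)*(r - 2)*(r + 1)*(r + 1)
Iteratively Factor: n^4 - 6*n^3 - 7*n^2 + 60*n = (n - 5)*(n^3 - n^2 - 12*n) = (n - 5)*(n - 4)*(n^2 + 3*n) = (n - 5)*(n - 4)*(n + 3)*(n)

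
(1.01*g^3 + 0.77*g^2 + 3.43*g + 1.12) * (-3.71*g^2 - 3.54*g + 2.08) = -3.7471*g^5 - 6.4321*g^4 - 13.3503*g^3 - 14.6958*g^2 + 3.1696*g + 2.3296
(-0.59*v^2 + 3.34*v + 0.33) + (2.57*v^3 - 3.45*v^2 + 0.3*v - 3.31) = 2.57*v^3 - 4.04*v^2 + 3.64*v - 2.98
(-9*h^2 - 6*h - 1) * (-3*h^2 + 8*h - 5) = 27*h^4 - 54*h^3 + 22*h + 5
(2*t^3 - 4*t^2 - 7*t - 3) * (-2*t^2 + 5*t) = -4*t^5 + 18*t^4 - 6*t^3 - 29*t^2 - 15*t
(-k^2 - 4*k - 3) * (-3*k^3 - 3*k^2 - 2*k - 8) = 3*k^5 + 15*k^4 + 23*k^3 + 25*k^2 + 38*k + 24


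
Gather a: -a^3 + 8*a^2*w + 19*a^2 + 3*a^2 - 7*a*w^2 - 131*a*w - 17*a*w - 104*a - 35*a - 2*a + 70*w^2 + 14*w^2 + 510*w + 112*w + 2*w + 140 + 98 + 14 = -a^3 + a^2*(8*w + 22) + a*(-7*w^2 - 148*w - 141) + 84*w^2 + 624*w + 252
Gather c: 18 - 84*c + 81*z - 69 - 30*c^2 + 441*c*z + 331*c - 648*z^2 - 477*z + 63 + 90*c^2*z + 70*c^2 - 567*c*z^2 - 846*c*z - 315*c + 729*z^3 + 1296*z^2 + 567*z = c^2*(90*z + 40) + c*(-567*z^2 - 405*z - 68) + 729*z^3 + 648*z^2 + 171*z + 12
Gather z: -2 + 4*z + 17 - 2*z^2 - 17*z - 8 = -2*z^2 - 13*z + 7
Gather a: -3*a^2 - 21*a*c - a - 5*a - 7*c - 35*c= -3*a^2 + a*(-21*c - 6) - 42*c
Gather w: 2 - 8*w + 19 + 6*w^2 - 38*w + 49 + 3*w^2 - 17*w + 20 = 9*w^2 - 63*w + 90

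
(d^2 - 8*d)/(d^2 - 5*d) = (d - 8)/(d - 5)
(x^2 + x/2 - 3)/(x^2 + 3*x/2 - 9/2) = (x + 2)/(x + 3)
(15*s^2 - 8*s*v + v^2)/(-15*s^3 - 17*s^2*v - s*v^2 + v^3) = (-3*s + v)/(3*s^2 + 4*s*v + v^2)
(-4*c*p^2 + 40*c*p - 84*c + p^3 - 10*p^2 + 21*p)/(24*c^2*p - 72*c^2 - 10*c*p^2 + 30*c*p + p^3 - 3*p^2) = (p - 7)/(-6*c + p)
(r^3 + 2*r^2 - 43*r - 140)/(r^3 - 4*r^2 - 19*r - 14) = (r^2 + 9*r + 20)/(r^2 + 3*r + 2)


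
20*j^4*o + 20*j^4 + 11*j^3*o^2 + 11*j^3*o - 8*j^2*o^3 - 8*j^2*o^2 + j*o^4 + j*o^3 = (-5*j + o)*(-4*j + o)*(j + o)*(j*o + j)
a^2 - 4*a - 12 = (a - 6)*(a + 2)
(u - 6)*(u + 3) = u^2 - 3*u - 18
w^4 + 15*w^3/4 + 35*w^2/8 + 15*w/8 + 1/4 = (w + 1/4)*(w + 1/2)*(w + 1)*(w + 2)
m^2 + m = m*(m + 1)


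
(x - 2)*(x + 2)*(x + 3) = x^3 + 3*x^2 - 4*x - 12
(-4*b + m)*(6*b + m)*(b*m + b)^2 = -24*b^4*m^2 - 48*b^4*m - 24*b^4 + 2*b^3*m^3 + 4*b^3*m^2 + 2*b^3*m + b^2*m^4 + 2*b^2*m^3 + b^2*m^2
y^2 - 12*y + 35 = (y - 7)*(y - 5)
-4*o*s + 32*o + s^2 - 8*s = (-4*o + s)*(s - 8)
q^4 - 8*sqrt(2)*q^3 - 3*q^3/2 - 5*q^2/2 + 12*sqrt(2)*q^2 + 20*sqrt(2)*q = q*(q - 5/2)*(q + 1)*(q - 8*sqrt(2))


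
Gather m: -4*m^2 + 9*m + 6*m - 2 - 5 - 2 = -4*m^2 + 15*m - 9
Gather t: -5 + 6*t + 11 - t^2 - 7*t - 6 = -t^2 - t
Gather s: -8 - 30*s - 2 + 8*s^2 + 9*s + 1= 8*s^2 - 21*s - 9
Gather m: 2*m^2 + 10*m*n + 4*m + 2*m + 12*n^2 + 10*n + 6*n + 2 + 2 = 2*m^2 + m*(10*n + 6) + 12*n^2 + 16*n + 4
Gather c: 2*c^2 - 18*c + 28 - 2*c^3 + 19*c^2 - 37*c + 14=-2*c^3 + 21*c^2 - 55*c + 42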